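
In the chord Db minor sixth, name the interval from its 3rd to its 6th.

augmented 4th

Dbm6 (Db minor sixth) is spelled Db, Fb, Ab, Bb.
3rd = Fb; 6th = Bb.
4 letter names make it a fourth; at 6 semitones (a half step wider than perfect) the quality is augmented.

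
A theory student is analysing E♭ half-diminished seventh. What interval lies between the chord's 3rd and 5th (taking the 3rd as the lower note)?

minor third

Spelling the chord: E♭ G♭ B𝄫 D♭.
So we need the interval from G♭ up to B𝄫.
G♭ up to B𝄫 is 3 semitones, a half step narrower than a major third, so the interval is minor.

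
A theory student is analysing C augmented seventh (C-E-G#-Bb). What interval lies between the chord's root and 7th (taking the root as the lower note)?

That puts C below Bb.
From C to Bb: 10 semitones over a seventh = minor.

minor seventh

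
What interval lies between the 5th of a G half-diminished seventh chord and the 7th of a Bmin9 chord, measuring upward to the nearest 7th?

G half-diminished seventh has Db as its 5th, and Bmin9 has A as its 7th.
Db up to A is 8 semitones, a half step wider than a perfect fifth, so the interval is augmented.

augmented 5th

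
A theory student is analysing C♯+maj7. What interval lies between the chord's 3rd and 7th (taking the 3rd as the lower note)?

C♯maj7#5 (C♯ augmented major seventh): C♯-E♯-G𝄪-B♯.
The 3rd is E♯ and the 7th is B♯.
Counting 5 letters and 7 half steps from E♯ gives a perfect fifth.

perfect fifth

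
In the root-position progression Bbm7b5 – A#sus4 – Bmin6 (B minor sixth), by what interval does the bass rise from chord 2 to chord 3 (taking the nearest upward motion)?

The roots are A# and B.
2 letter names make it a second; at 1 semitone (a half step narrower than major) the quality is minor.

m2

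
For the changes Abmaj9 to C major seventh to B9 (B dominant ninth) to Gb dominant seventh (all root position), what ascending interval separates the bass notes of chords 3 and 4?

diminished sixth

The roots are B and Gb.
6 letter names make it a sixth; at 7 semitones (a whole step narrower than major) the quality is diminished.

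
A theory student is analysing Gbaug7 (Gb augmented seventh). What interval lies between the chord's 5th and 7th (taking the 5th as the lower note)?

diminished 3rd

Spelling the chord: Gb Bb D Fb.
That puts D below Fb.
3 letter names make it a third; at 2 semitones (a whole step narrower than major) the quality is diminished.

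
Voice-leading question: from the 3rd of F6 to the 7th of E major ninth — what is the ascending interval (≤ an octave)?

F6 has A as its 3rd, and E major ninth has D♯ as its 7th.
From A to D♯: 6 semitones over a fourth = augmented.

augmented 4th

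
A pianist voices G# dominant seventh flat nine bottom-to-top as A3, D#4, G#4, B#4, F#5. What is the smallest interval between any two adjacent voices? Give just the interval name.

major third

Adjacent intervals: A3→D#4 = augmented fourth; D#4→G#4 = perfect fourth; G#4→B#4 = major third; B#4→F#5 = diminished fifth.
The smallest is G#4 to B#4, a major third (4 semitones).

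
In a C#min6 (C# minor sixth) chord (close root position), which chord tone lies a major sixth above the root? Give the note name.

A#

C#m6: C#–E–G#–A#.
The root is C#. A major sixth above C# is A#.
A# is the chord's 6th.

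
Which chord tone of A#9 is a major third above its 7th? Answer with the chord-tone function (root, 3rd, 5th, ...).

The chord tones of A# dominant ninth are A#, C##, E#, G#, B#.
The 7th is G#. A major third above G# is B#.
B# is the chord's 9th.

9th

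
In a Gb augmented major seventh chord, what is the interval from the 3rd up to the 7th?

Spelling the chord: Gb–Bb–D–F.
3rd = Bb; 7th = F.
Counting 5 letters and 7 half steps from Bb gives a perfect fifth.

perfect fifth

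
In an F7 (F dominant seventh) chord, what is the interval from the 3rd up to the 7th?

diminished fifth

F7 (F dominant seventh) is spelled F–A–C–Eb.
That puts A below Eb.
5 letter names make it a fifth; at 6 semitones (a half step narrower than perfect) the quality is diminished.
This 3–7 tritone is the characteristic tension at the heart of the dominant sound.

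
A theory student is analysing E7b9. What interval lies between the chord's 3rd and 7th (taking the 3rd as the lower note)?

diminished fifth

Spelling the chord: E G# B D F.
3rd = G#; 7th = D.
G# up to D is 6 semitones, a half step narrower than a perfect fifth, so the interval is diminished.
This 3–7 tritone is the characteristic tension at the heart of the dominant sound.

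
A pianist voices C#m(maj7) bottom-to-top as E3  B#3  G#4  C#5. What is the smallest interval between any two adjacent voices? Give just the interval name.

perfect 4th

Adjacent intervals: E3→B#3 = augmented fifth; B#3→G#4 = minor sixth; G#4→C#5 = perfect fourth.
The smallest is G#4 to C#5, a perfect fourth (5 semitones).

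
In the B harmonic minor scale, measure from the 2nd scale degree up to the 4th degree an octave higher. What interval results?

minor tenth

The scale runs B C♯ D E F♯ G A♯.
That puts C♯ below E.
From C♯ to E: 15 semitones over a tenth = minor.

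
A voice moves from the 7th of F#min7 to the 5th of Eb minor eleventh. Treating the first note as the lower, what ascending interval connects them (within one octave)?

diminished fifth

F#min7 has E as its 7th, and Eb minor eleventh has Bb as its 5th.
From E to Bb: 6 semitones over a fifth = diminished.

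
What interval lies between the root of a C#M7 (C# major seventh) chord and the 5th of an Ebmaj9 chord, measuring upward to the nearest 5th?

The root of C#M7 (C# major seventh) is C#; the 5th of Ebmaj9 is Bb.
From C# to Bb: 9 semitones over a seventh = diminished.

d7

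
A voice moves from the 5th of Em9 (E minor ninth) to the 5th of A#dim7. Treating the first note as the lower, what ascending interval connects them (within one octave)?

perfect 4th

Em9 (E minor ninth) has B as its 5th, and A#dim7 has E as its 5th.
From B to E is 5 semitones, exactly the perfect fourth.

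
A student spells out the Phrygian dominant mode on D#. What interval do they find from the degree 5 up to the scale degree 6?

Spelling the Phrygian dominant mode on D#: D# E F## G# A# B C#.
Degree 5 = A#; degree 6 = B.
From A# to B: 1 semitone over a second = minor.

m2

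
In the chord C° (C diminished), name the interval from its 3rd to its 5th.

minor third

Cdim is spelled C–E♭–G♭.
So we need the interval from E♭ up to G♭.
E♭ up to G♭ is 3 semitones, a half step narrower than a major third, so the interval is minor.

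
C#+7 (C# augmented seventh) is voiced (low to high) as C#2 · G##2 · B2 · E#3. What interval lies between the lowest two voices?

Those voices are C#2 and G##2.
C# up to G## is 8 semitones, a half step wider than a perfect fifth, so the interval is augmented.

augmented fifth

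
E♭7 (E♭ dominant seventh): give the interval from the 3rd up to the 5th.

minor third

The chord tones of E♭7 (E♭ dominant seventh) are E♭ G B♭ D♭.
The 3rd is G and the 5th is B♭.
G up to B♭ is 3 semitones, a half step narrower than a major third, so the interval is minor.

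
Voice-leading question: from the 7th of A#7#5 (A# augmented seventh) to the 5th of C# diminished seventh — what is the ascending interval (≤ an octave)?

The 7th of A#7#5 (A# augmented seventh) is G#; the 5th of C# diminished seventh is G.
G# up to G is 11 semitones, a half step narrower than a perfect octave, so the interval is diminished.

d8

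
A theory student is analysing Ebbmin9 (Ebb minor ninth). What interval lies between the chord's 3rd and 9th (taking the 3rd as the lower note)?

major seventh

Spelling the chord: Ebb, Gbb, Bbb, Dbb, Fb.
That puts Gbb below Fb.
From Gbb to Fb is 11 semitones, exactly the major seventh.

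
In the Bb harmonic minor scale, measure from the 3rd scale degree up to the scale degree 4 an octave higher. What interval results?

major ninth

Spelling the Bb harmonic minor scale: Bb C Db Eb F Gb A.
3rd scale degree = Db; 4th scale degree (up an octave) = Eb.
Db up to Eb spans 9 letter names and 14 semitones — a major ninth.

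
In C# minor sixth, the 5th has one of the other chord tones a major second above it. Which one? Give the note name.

A#

C#min6: C#–E–G#–A#.
The 5th is G#. A major second above G# is A#.
A# is the chord's 6th.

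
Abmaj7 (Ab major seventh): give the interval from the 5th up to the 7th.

M3

The chord tones of Ab major seventh are Ab, C, Eb, G.
So we need the interval from Eb up to G.
From Eb to G is 4 semitones, exactly the major third.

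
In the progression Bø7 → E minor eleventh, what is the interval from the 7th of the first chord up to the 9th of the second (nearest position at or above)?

M6

The 7th of Bø7 is A; the 9th of E minor eleventh is F♯.
From A to F♯ is 9 semitones, exactly the major sixth.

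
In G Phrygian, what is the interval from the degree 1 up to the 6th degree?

minor sixth

G phrygian: G Ab Bb C D Eb F.
Degree 1 = G; 6th degree = Eb.
From G to Eb: 8 semitones over a sixth = minor.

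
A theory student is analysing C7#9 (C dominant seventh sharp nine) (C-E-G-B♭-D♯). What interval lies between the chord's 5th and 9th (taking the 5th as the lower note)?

augmented 5th

That puts G below D♯.
5 letter names make it a fifth; at 8 semitones (a half step wider than perfect) the quality is augmented.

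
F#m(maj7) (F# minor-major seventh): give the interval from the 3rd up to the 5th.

The chord tones of F#mM7 (F# minor-major seventh) are F#-A-C#-E#.
That puts A below C#.
Counting 3 letters and 4 half steps from A gives a major third.

major 3rd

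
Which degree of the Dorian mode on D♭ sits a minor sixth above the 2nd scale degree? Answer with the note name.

The scale is D♭ E♭ F♭ G♭ A♭ B♭ C♭.
The 2nd scale degree is E♭; a minor sixth above that is C♭ — scale degree 7.

Cb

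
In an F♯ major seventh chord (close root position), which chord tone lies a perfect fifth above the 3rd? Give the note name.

E#

The chord tones of F♯M7 are F♯ A♯ C♯ E♯.
The 3rd is A♯. A perfect fifth above A♯ is E♯.
E♯ is the chord's 7th.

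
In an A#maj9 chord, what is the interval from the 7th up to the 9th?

Spelling the chord: A# C## E# G## B#.
That puts G## below B#.
3 letter names make it a third; at 3 semitones (a half step narrower than major) the quality is minor.

minor third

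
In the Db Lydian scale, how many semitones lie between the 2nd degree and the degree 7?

9

The scale is Db Eb F G Ab Bb C.
Eb up to C is a major sixth — 9 semitones.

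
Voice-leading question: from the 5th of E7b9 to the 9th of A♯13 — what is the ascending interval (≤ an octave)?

augmented 1st

The 5th of E7b9 is B; the 9th of A♯13 is B♯.
From B to B♯: 1 semitone over a unison = augmented.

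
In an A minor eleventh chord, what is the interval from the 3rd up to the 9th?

major seventh

Spelling the chord: A, C, E, G, B, D.
3rd = C; 9th = B.
From C to B is 11 semitones, exactly the major seventh.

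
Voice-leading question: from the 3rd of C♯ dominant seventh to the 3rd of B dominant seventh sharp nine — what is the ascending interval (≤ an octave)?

minor seventh

C♯ dominant seventh has E♯ as its 3rd, and B dominant seventh sharp nine has D♯ as its 3rd.
7 letter names make it a seventh; at 10 semitones (a half step narrower than major) the quality is minor.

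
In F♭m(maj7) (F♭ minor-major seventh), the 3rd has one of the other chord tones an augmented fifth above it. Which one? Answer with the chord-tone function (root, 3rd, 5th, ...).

Spelling the chord: F♭, A𝄫, C♭, E♭.
The 3rd is A𝄫. An augmented fifth above A𝄫 is E♭.
E♭ is the chord's 7th.

7th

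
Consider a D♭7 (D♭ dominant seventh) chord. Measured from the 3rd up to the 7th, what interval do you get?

diminished fifth

D♭7: D♭, F, A♭, C♭.
3rd = F; 7th = C♭.
From F to C♭: 6 semitones over a fifth = diminished.
This 3–7 tritone is the characteristic tension at the heart of the dominant sound.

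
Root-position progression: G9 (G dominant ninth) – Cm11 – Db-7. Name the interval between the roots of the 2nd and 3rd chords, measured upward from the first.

The roots are C and Db.
From C to Db: 1 semitone over a second = minor.

minor second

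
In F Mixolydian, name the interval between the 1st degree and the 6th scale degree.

The scale runs F G A B♭ C D E♭.
So we need the interval from F up to D.
F up to D spans 6 letter names and 9 semitones — a major sixth.

major sixth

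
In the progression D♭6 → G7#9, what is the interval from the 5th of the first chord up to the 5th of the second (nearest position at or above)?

The 5th of D♭6 is A♭; the 5th of G7#9 is D.
From A♭ to D: 6 semitones over a fourth = augmented.

augmented fourth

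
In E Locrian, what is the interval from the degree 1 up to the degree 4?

perfect 4th

Spelling E Locrian: E F G A Bb C D.
That puts E below A.
Counting 4 letters and 5 half steps from E gives a perfect fourth.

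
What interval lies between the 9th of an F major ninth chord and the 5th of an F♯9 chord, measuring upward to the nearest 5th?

augmented 4th

F major ninth has G as its 9th, and F♯9 has C♯ as its 5th.
G up to C♯ is 6 semitones, a half step wider than a perfect fourth, so the interval is augmented.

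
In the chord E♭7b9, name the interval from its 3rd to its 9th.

diminished seventh

E♭7b9: E♭-G-B♭-D♭-F♭.
The 3rd is G and the 9th is F♭.
From G to F♭: 9 semitones over a seventh = diminished.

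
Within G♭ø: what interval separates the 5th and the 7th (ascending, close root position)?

major third

Spelling the chord: G♭ B𝄫 D𝄫 F♭.
5th = D𝄫; 7th = F♭.
D𝄫 up to F♭ spans 3 letter names and 4 semitones — a major third.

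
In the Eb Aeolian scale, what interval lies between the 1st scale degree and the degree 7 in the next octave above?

minor 14th

Eb natural minor: Eb F Gb Ab Bb Cb Db.
The 1st scale degree is Eb and the 7th scale degree (up an octave) is Db.
Eb up to Db is 22 semitones, a half step narrower than a major fourteenth, so the interval is minor.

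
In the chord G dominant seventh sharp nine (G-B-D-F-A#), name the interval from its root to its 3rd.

Root = G; 3rd = B.
Counting 3 letters and 4 half steps from G gives a major third.

M3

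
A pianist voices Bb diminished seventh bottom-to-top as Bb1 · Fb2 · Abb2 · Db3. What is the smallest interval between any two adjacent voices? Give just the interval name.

minor 3rd

Adjacent intervals: Bb1→Fb2 = diminished fifth; Fb2→Abb2 = minor third; Abb2→Db3 = augmented fourth.
The smallest is Fb2 to Abb2, a minor third (3 semitones).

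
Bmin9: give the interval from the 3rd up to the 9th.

major seventh

Spelling the chord: B–D–F#–A–C#.
3rd = D; 9th = C#.
Counting 7 letters and 11 half steps from D gives a major seventh.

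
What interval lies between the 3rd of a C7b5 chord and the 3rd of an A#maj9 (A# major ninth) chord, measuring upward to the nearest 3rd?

augmented sixth

The 3rd of C7b5 is E; the 3rd of A#maj9 (A# major ninth) is C##.
From E to C##: 10 semitones over a sixth = augmented.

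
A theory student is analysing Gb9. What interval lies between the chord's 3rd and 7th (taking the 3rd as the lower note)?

diminished 5th

Spelling the chord: Gb–Bb–Db–Fb–Ab.
So we need the interval from Bb up to Fb.
Bb up to Fb is 6 semitones, a half step narrower than a perfect fifth, so the interval is diminished.
This 3–7 tritone is the characteristic tension at the heart of the dominant sound.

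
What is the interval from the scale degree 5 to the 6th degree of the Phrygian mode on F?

The scale runs F Gb Ab Bb C Db Eb.
So we need the interval from C up to Db.
From C to Db: 1 semitone over a second = minor.

minor second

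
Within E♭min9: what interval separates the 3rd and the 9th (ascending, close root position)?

major 7th

E♭min9 (E♭ minor ninth): E♭, G♭, B♭, D♭, F.
That puts G♭ below F.
From G♭ to F is 11 semitones, exactly the major seventh.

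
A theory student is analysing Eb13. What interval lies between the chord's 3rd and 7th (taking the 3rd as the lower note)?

d5

The chord tones of Eb dominant thirteenth are Eb, G, Bb, Db, F, C.
So we need the interval from G up to Db.
5 letter names make it a fifth; at 6 semitones (a half step narrower than perfect) the quality is diminished.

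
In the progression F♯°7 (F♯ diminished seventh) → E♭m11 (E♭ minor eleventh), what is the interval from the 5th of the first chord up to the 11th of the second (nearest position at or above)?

The 5th of F♯°7 (F♯ diminished seventh) is C; the 11th of E♭m11 (E♭ minor eleventh) is A♭.
6 letter names make it a sixth; at 8 semitones (a half step narrower than major) the quality is minor.

m6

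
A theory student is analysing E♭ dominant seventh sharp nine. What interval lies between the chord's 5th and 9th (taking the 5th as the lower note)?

E♭7#9 (E♭ dominant seventh sharp nine): E♭ G B♭ D♭ F♯.
So we need the interval from B♭ up to F♯.
From B♭ to F♯: 8 semitones over a fifth = augmented.

A5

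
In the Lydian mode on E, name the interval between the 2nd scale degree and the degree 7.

E lydian: E F# G# A# B C# D#.
2nd scale degree = F#; scale degree 7 = D#.
From F# to D# is 9 semitones, exactly the major sixth.

major 6th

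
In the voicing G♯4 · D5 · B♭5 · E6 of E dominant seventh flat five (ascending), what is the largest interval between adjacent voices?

m6

Adjacent intervals: G♯4→D5 = diminished fifth; D5→B♭5 = minor sixth; B♭5→E6 = augmented fourth.
The largest is D5 to B♭5, a minor sixth (8 semitones).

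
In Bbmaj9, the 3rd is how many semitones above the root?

Bbmaj9 is spelled Bb–D–F–A–C.
Bb to D is a major third: 4 semitones.

4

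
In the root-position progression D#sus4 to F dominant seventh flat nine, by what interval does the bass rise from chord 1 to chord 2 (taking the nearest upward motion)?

diminished third

The roots are D# and F.
From D# to F: 2 semitones over a third = diminished.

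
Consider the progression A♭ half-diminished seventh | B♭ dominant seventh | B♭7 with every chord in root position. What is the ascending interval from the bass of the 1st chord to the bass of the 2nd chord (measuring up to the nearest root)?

major second

The roots are A♭ and B♭.
Counting 2 letters and 2 half steps from A♭ gives a major second.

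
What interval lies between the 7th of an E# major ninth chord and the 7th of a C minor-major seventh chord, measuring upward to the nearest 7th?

E# major ninth has D## as its 7th, and C minor-major seventh has B as its 7th.
From D## to B: 7 semitones over a sixth = diminished.

diminished sixth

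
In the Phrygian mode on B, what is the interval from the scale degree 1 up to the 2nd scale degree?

The scale runs B C D E F# G A.
The scale degree 1 is B and the scale degree 2 is C.
2 letter names make it a second; at 1 semitone (a half step narrower than major) the quality is minor.

m2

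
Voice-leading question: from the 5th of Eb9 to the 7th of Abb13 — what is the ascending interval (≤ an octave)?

diminished sixth

The 5th of Eb9 is Bb; the 7th of Abb13 is Gbb.
From Bb to Gbb: 7 semitones over a sixth = diminished.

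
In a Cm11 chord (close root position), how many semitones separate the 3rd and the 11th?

14

Cm11: C–Eb–G–Bb–D–F.
Eb to F is a major ninth: 14 semitones.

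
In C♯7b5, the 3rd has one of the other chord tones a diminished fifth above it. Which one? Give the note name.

C♯7b5 (C♯ dominant seventh flat five): C♯ E♯ G B.
The 3rd is E♯. A diminished fifth above E♯ is B.
B is the chord's 7th.

B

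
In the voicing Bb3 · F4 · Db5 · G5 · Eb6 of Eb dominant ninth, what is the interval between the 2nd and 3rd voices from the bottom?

minor sixth

Those voices are F4 and Db5.
F up to Db is 8 semitones, a half step narrower than a major sixth, so the interval is minor.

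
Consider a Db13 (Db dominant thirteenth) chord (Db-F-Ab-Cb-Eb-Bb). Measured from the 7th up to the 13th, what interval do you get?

7th = Cb; 13th = Bb.
From Cb to Bb is 11 semitones, exactly the major seventh.

major seventh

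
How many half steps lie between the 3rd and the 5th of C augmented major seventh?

4

Cmaj7#5 is spelled C, E, G#, B.
E to G# is a major third: 4 semitones.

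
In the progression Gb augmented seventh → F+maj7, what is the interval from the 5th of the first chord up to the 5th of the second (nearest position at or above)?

Gb augmented seventh has D as its 5th, and F+maj7 has C# as its 5th.
From D to C# is 11 semitones, exactly the major seventh.

major seventh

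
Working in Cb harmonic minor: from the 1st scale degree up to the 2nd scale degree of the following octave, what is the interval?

The scale runs Cb Db Ebb Fb Gb Abb Bb.
1st scale degree = Cb; degree 2 (up an octave) = Db.
From Cb to Db is 14 semitones, exactly the major ninth.

M9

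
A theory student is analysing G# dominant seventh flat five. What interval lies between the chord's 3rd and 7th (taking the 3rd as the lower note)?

G#7b5 is spelled G# B# D F#.
So we need the interval from B# up to F#.
5 letter names make it a fifth; at 6 semitones (a half step narrower than perfect) the quality is diminished.

d5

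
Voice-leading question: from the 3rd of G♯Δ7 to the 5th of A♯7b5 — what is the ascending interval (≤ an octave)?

d4

G♯Δ7 has B♯ as its 3rd, and A♯7b5 has E as its 5th.
From B♯ to E: 4 semitones over a fourth = diminished.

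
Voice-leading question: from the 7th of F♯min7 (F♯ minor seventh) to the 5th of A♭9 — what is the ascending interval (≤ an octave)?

diminished 8th

F♯min7 (F♯ minor seventh) has E as its 7th, and A♭9 has E♭ as its 5th.
From E to E♭: 11 semitones over an octave = diminished.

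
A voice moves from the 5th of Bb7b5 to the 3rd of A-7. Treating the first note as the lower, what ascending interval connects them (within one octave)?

The 5th of Bb7b5 is Fb; the 3rd of A-7 is C.
Fb up to C is 8 semitones, a half step wider than a perfect fifth, so the interval is augmented.

A5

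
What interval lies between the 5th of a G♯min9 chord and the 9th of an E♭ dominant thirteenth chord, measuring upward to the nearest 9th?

diminished third

The 5th of G♯min9 is D♯; the 9th of E♭ dominant thirteenth is F.
D♯ up to F is 2 semitones, a whole step narrower than a major third, so the interval is diminished.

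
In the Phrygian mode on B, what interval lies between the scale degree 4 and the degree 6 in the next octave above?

m10

Spelling the Phrygian mode on B: B C D E F♯ G A.
That puts E below G.
From E to G: 15 semitones over a tenth = minor.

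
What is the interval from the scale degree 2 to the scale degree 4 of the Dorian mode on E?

E dorian: E F# G A B C# D.
So we need the interval from F# up to A.
From F# to A: 3 semitones over a third = minor.

m3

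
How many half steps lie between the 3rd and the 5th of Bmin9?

Bmin9 (B minor ninth) is spelled B D F# A C#.
D to F# is a major third: 4 semitones.

4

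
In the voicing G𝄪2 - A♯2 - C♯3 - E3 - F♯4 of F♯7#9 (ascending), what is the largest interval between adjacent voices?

Adjacent intervals: G𝄪2→A♯2 = minor second; A♯2→C♯3 = minor third; C♯3→E3 = minor third; E3→F♯4 = major ninth.
The largest is E3 to F♯4, a major ninth (14 semitones).

M9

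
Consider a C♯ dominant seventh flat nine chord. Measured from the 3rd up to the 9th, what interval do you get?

C♯ dominant seventh flat nine: C♯–E♯–G♯–B–D.
That puts E♯ below D.
7 letter names make it a seventh; at 9 semitones (a whole step narrower than major) the quality is diminished.

d7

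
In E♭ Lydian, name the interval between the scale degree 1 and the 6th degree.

E♭ lydian: E♭ F G A B♭ C D.
The scale degree 1 is E♭ and the 6th degree is C.
Counting 6 letters and 9 half steps from E♭ gives a major sixth.

major 6th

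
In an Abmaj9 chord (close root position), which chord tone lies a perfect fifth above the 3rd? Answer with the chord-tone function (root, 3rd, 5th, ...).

The chord tones of Abmaj9 (Ab major ninth) are Ab C Eb G Bb.
The 3rd is C. A perfect fifth above C is G.
G is the chord's 7th.

7th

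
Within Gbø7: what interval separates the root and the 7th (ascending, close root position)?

minor seventh

Gbø (Gb half-diminished seventh) is spelled Gb-Bbb-Dbb-Fb.
The root is Gb and the 7th is Fb.
From Gb to Fb: 10 semitones over a seventh = minor.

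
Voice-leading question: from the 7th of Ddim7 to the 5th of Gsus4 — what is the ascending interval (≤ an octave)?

augmented 2nd

The 7th of Ddim7 is C♭; the 5th of Gsus4 is D.
C♭ up to D is 3 semitones, a half step wider than a major second, so the interval is augmented.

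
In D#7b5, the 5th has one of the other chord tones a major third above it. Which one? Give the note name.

The chord tones of D# dominant seventh flat five are D# F## A C#.
The 5th is A. A major third above A is C#.
C# is the chord's 7th.

C#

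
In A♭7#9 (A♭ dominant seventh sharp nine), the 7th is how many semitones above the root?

Spelling the chord: A♭ C E♭ G♭ B.
A♭ to G♭ is a minor seventh: 10 semitones.

10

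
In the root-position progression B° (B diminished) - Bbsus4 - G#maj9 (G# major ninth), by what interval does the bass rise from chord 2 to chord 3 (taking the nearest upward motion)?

augmented sixth

The roots are Bb and G#.
6 letter names make it a sixth; at 10 semitones (a half step wider than major) the quality is augmented.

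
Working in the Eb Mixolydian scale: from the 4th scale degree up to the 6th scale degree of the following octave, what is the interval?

Spelling the Eb Mixolydian scale: Eb F G Ab Bb C Db.
The 4th scale degree is Ab and the 6th degree (up an octave) is C.
Counting 10 letters and 16 half steps from Ab gives a major tenth.

major tenth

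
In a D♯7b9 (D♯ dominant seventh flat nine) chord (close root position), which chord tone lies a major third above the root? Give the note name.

The chord tones of D♯7b9 are D♯–F𝄪–A♯–C♯–E.
The root is D♯. A major third above D♯ is F𝄪.
F𝄪 is the chord's 3rd.

F##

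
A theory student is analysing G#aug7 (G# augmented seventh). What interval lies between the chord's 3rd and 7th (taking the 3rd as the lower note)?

d5

The chord tones of G#aug7 are G# B# D## F#.
The 3rd is B# and the 7th is F#.
From B# to F#: 6 semitones over a fifth = diminished.
This 3–7 tritone is the characteristic tension at the heart of the dominant sound.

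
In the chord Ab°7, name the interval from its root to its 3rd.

The chord tones of Abdim7 (Ab diminished seventh) are Ab–Cb–Ebb–Gbb.
That puts Ab below Cb.
Ab up to Cb is 3 semitones, a half step narrower than a major third, so the interval is minor.

minor third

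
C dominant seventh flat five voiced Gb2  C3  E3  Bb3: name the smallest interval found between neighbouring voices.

M3

Adjacent intervals: Gb2→C3 = augmented fourth; C3→E3 = major third; E3→Bb3 = diminished fifth.
The smallest is C3 to E3, a major third (4 semitones).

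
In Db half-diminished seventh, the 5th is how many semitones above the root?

6

The chord tones of Dbm7b5 are Db-Fb-Abb-Cb.
Db to Abb is a diminished fifth: 6 semitones.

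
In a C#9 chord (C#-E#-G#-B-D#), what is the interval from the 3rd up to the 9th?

minor 7th

3rd = E#; 9th = D#.
7 letter names make it a seventh; at 10 semitones (a half step narrower than major) the quality is minor.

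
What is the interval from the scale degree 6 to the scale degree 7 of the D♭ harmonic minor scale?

augmented second

The scale runs D♭ E♭ F♭ G♭ A♭ B𝄫 C.
The scale degree 6 is B𝄫 and the degree 7 is C.
From B𝄫 to C: 3 semitones over a second = augmented.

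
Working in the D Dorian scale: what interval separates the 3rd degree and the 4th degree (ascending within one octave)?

D dorian: D E F G A B C.
The 3rd degree is F and the scale degree 4 is G.
F up to G spans 2 letter names and 2 semitones — a major second.

major 2nd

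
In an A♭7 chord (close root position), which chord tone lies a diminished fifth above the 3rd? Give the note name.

Gb

A♭7: A♭-C-E♭-G♭.
The 3rd is C. A diminished fifth above C is G♭.
G♭ is the chord's 7th.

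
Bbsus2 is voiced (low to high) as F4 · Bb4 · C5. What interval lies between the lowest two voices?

Those voices are F4 and Bb4.
F up to Bb spans 4 letter names and 5 semitones — a perfect fourth.

perfect fourth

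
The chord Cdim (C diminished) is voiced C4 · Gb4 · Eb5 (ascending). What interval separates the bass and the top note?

The outer voices are C4 and Eb5.
C up to Eb is 15 semitones, a half step narrower than a major tenth, so the interval is minor.

minor 10th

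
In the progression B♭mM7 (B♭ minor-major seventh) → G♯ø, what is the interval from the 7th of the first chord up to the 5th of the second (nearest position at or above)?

The 7th of B♭mM7 (B♭ minor-major seventh) is A; the 5th of G♯ø is D.
A up to D spans 4 letter names and 5 semitones — a perfect fourth.

P4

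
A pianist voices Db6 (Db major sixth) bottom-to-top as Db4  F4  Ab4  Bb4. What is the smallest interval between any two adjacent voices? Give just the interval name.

major 2nd

Adjacent intervals: Db4→F4 = major third; F4→Ab4 = minor third; Ab4→Bb4 = major second.
The smallest is Ab4 to Bb4, a major second (2 semitones).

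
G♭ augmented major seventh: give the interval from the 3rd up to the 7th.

P5

G♭+maj7 is spelled G♭-B♭-D-F.
3rd = B♭; 7th = F.
From B♭ to F is 7 semitones, exactly the perfect fifth.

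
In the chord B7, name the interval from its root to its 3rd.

Spelling the chord: B D# F# A.
So we need the interval from B up to D#.
B up to D# spans 3 letter names and 4 semitones — a major third.

M3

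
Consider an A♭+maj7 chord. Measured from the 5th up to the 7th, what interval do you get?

minor third

The chord tones of A♭maj7#5 are A♭, C, E, G.
That puts E below G.
3 letter names make it a third; at 3 semitones (a half step narrower than major) the quality is minor.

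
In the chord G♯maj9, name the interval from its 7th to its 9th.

The chord tones of G♯maj9 are G♯, B♯, D♯, F𝄪, A♯.
7th = F𝄪; 9th = A♯.
From F𝄪 to A♯: 3 semitones over a third = minor.

m3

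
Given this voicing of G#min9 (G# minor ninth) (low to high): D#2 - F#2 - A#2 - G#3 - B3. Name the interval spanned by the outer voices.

m13

The outer voices are D#2 and B3.
13 letter names make it a thirteenth; at 20 semitones (a half step narrower than major) the quality is minor.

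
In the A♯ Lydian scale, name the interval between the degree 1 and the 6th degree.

M6

A♯ lydian: A♯ B♯ C𝄪 D𝄪 E♯ F𝄪 G𝄪.
That puts A♯ below F𝄪.
A♯ up to F𝄪 spans 6 letter names and 9 semitones — a major sixth.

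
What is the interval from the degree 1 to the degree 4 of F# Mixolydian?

perfect fourth

Spelling F# Mixolydian: F# G# A# B C# D# E.
The degree 1 is F# and the scale degree 4 is B.
From F# to B is 5 semitones, exactly the perfect fourth.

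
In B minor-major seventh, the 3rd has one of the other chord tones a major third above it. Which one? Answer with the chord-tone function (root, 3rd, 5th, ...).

B minor-major seventh: B-D-F#-A#.
The 3rd is D. A major third above D is F#.
F# is the chord's 5th.

5th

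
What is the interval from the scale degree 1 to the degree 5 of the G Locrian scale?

G locrian: G Ab Bb C Db Eb F.
That puts G below Db.
From G to Db: 6 semitones over a fifth = diminished.

diminished 5th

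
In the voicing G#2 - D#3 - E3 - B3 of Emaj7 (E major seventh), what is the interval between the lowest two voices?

perfect fifth

Those voices are G#2 and D#3.
Counting 5 letters and 7 half steps from G# gives a perfect fifth.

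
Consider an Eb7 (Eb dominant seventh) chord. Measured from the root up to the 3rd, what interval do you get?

Eb7: Eb–G–Bb–Db.
The root is Eb and the 3rd is G.
Counting 3 letters and 4 half steps from Eb gives a major third.

major 3rd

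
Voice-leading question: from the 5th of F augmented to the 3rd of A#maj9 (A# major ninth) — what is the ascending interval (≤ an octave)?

augmented unison

The 5th of F augmented is C#; the 3rd of A#maj9 (A# major ninth) is C##.
From C# to C##: 1 semitone over a unison = augmented.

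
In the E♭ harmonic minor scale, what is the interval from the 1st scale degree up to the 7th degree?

major seventh

Spelling the E♭ harmonic minor scale: E♭ F G♭ A♭ B♭ C♭ D.
1st scale degree = E♭; scale degree 7 = D.
Counting 7 letters and 11 half steps from E♭ gives a major seventh.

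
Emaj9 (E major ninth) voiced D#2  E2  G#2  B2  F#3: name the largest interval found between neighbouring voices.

perfect 5th

Adjacent intervals: D#2→E2 = minor second; E2→G#2 = major third; G#2→B2 = minor third; B2→F#3 = perfect fifth.
The largest is B2 to F#3, a perfect fifth (7 semitones).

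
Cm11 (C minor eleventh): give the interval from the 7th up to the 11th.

C minor eleventh is spelled C, Eb, G, Bb, D, F.
That puts Bb below F.
Counting 5 letters and 7 half steps from Bb gives a perfect fifth.

perfect fifth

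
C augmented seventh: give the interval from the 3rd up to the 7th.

C augmented seventh is spelled C-E-G♯-B♭.
That puts E below B♭.
From E to B♭: 6 semitones over a fifth = diminished.
This 3–7 tritone is the characteristic tension at the heart of the dominant sound.

diminished 5th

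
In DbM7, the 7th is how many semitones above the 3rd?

7

Spelling the chord: Db-F-Ab-C.
F to C is a perfect fifth: 7 semitones.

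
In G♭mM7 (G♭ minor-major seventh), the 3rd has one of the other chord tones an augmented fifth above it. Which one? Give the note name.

G♭m(maj7) is spelled G♭-B𝄫-D♭-F.
The 3rd is B𝄫. An augmented fifth above B𝄫 is F.
F is the chord's 7th.

F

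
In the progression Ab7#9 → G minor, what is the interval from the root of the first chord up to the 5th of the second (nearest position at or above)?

Ab7#9 has Ab as its root, and G minor has D as its 5th.
4 letter names make it a fourth; at 6 semitones (a half step wider than perfect) the quality is augmented.

A4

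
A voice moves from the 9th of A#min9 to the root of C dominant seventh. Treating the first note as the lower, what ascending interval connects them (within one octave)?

The 9th of A#min9 is B#; the root of C dominant seventh is C.
From B# to C: 0 semitones over a second = diminished.

diminished second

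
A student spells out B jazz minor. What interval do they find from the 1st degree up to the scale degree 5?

The scale runs B C# D E F# G# A#.
That puts B below F#.
Counting 5 letters and 7 half steps from B gives a perfect fifth.

perfect fifth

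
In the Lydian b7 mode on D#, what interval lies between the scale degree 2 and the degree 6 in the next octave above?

Spelling the Lydian b7 mode on D#: D# E# F## G## A# B# C#.
So we need the interval from E# up to B#.
E# up to B# spans 12 letter names and 19 semitones — a perfect twelfth.

perfect twelfth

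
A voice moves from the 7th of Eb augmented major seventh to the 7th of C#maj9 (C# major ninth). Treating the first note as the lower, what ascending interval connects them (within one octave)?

augmented sixth

The 7th of Eb augmented major seventh is D; the 7th of C#maj9 (C# major ninth) is B#.
D up to B# is 10 semitones, a half step wider than a major sixth, so the interval is augmented.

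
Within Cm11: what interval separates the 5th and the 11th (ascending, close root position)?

minor 7th

Cm11: C–E♭–G–B♭–D–F.
5th = G; 11th = F.
7 letter names make it a seventh; at 10 semitones (a half step narrower than major) the quality is minor.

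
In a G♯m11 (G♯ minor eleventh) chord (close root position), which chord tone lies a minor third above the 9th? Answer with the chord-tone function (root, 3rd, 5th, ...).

11th

G♯ minor eleventh: G♯, B, D♯, F♯, A♯, C♯.
The 9th is A♯. A minor third above A♯ is C♯.
C♯ is the chord's 11th.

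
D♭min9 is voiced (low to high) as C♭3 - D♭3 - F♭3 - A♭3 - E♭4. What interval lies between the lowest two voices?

major second

Those voices are C♭3 and D♭3.
C♭ up to D♭ spans 2 letter names and 2 semitones — a major second.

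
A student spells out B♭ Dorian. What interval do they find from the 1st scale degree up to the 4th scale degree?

perfect fourth

B♭ dorian: B♭ C D♭ E♭ F G A♭.
The 1st scale degree is B♭ and the 4th scale degree is E♭.
Counting 4 letters and 5 half steps from B♭ gives a perfect fourth.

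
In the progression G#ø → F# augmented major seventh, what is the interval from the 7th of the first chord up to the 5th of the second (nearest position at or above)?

The 7th of G#ø is F#; the 5th of F# augmented major seventh is C##.
F# up to C## is 8 semitones, a half step wider than a perfect fifth, so the interval is augmented.

augmented fifth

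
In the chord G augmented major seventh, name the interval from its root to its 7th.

M7

G+maj7 is spelled G-B-D♯-F♯.
The root is G and the 7th is F♯.
G up to F♯ spans 7 letter names and 11 semitones — a major seventh.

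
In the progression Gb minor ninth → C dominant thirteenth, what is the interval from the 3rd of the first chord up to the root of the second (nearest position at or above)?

Gb minor ninth has Bbb as its 3rd, and C dominant thirteenth has C as its root.
2 letter names make it a second; at 3 semitones (a half step wider than major) the quality is augmented.

augmented second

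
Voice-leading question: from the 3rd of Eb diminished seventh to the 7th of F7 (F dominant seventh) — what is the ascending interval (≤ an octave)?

The 3rd of Eb diminished seventh is Gb; the 7th of F7 (F dominant seventh) is Eb.
Gb up to Eb spans 6 letter names and 9 semitones — a major sixth.

major 6th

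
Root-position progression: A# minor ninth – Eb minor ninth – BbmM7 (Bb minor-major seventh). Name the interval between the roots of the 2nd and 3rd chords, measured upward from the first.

The roots are Eb and Bb.
Eb up to Bb spans 5 letter names and 7 semitones — a perfect fifth.

P5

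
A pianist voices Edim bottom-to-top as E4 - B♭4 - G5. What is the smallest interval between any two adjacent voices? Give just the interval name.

diminished fifth

Adjacent intervals: E4→B♭4 = diminished fifth; B♭4→G5 = major sixth.
The smallest is E4 to B♭4, a diminished fifth (6 semitones).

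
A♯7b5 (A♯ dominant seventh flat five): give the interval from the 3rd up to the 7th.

Spelling the chord: A♯-C𝄪-E-G♯.
3rd = C𝄪; 7th = G♯.
C𝄪 up to G♯ is 6 semitones, a half step narrower than a perfect fifth, so the interval is diminished.

diminished fifth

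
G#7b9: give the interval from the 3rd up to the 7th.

The chord tones of G#7b9 are G# B# D# F# A.
So we need the interval from B# up to F#.
5 letter names make it a fifth; at 6 semitones (a half step narrower than perfect) the quality is diminished.

diminished 5th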